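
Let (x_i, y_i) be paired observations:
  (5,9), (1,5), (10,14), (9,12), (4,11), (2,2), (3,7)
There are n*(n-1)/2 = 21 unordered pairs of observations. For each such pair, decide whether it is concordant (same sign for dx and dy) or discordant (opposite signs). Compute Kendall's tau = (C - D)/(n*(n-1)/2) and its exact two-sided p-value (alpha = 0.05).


Step 1: Enumerate the 21 unordered pairs (i,j) with i<j and classify each by sign(x_j-x_i) * sign(y_j-y_i).
  (1,2):dx=-4,dy=-4->C; (1,3):dx=+5,dy=+5->C; (1,4):dx=+4,dy=+3->C; (1,5):dx=-1,dy=+2->D
  (1,6):dx=-3,dy=-7->C; (1,7):dx=-2,dy=-2->C; (2,3):dx=+9,dy=+9->C; (2,4):dx=+8,dy=+7->C
  (2,5):dx=+3,dy=+6->C; (2,6):dx=+1,dy=-3->D; (2,7):dx=+2,dy=+2->C; (3,4):dx=-1,dy=-2->C
  (3,5):dx=-6,dy=-3->C; (3,6):dx=-8,dy=-12->C; (3,7):dx=-7,dy=-7->C; (4,5):dx=-5,dy=-1->C
  (4,6):dx=-7,dy=-10->C; (4,7):dx=-6,dy=-5->C; (5,6):dx=-2,dy=-9->C; (5,7):dx=-1,dy=-4->C
  (6,7):dx=+1,dy=+5->C
Step 2: C = 19, D = 2, total pairs = 21.
Step 3: tau = (C - D)/(n(n-1)/2) = (19 - 2)/21 = 0.809524.
Step 4: Exact two-sided p-value (enumerate n! = 5040 permutations of y under H0): p = 0.010714.
Step 5: alpha = 0.05. reject H0.

tau_b = 0.8095 (C=19, D=2), p = 0.010714, reject H0.


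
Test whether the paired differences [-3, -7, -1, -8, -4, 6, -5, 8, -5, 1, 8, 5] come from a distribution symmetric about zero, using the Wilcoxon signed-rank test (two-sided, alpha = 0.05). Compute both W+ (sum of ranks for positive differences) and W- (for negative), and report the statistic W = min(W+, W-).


Step 1: Drop any zero differences (none here) and take |d_i|.
|d| = [3, 7, 1, 8, 4, 6, 5, 8, 5, 1, 8, 5]
Step 2: Midrank |d_i| (ties get averaged ranks).
ranks: |3|->3, |7|->9, |1|->1.5, |8|->11, |4|->4, |6|->8, |5|->6, |8|->11, |5|->6, |1|->1.5, |8|->11, |5|->6
Step 3: Attach original signs; sum ranks with positive sign and with negative sign.
W+ = 8 + 11 + 1.5 + 11 + 6 = 37.5
W- = 3 + 9 + 1.5 + 11 + 4 + 6 + 6 = 40.5
(Check: W+ + W- = 78 should equal n(n+1)/2 = 78.)
Step 4: Test statistic W = min(W+, W-) = 37.5.
Step 5: Ties in |d|, so use the tie-corrected normal approximation.
        E[W] = n(n+1)/4 = 12*13/4 = 39.
        Tie groups: |d|=1 (t=2), |d|=5 (t=3), |d|=8 (t=3); sum(t^3 - t) = 54.
        Var[W] = n(n+1)(2n+1)/24 - sum(t^3-t)/48 = 3900/24 - 54/48 = 161.375.
        z = (W - E[W]) / sqrt(Var[W]) = (37.5 - 39) / 12.7033 = -0.1181.
        Two-sided p = 2*Phi(z) = 0.906005.
Step 6: alpha = 0.05. fail to reject H0.

W+ = 37.5, W- = 40.5, W = min = 37.5, p = 0.906005, fail to reject H0.


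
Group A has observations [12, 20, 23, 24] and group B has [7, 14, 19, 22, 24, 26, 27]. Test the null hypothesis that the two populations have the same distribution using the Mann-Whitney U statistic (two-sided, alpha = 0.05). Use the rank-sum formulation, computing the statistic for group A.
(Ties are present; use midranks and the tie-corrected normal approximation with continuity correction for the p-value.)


Step 1: Combine and sort all 11 observations; assign midranks.
sorted (value, group): (7,Y), (12,X), (14,Y), (19,Y), (20,X), (22,Y), (23,X), (24,X), (24,Y), (26,Y), (27,Y)
ranks: 7->1, 12->2, 14->3, 19->4, 20->5, 22->6, 23->7, 24->8.5, 24->8.5, 26->10, 27->11
Step 2: Rank sum for X: R1 = 2 + 5 + 7 + 8.5 = 22.5.
Step 3: U_X = R1 - n1(n1+1)/2 = 22.5 - 4*5/2 = 22.5 - 10 = 12.5.
       U_Y = n1*n2 - U_X = 28 - 12.5 = 15.5.
Step 4: Ties are present, so use the tie-corrected normal approximation (with continuity correction) for the p-value.
Step 5: p-value = 0.849769; compare to alpha = 0.05. fail to reject H0.

U_X = 12.5, p = 0.849769, fail to reject H0 at alpha = 0.05.


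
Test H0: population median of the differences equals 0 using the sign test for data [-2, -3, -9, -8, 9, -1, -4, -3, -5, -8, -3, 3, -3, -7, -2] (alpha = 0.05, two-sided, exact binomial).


Step 1: Discard zero differences. Original n = 15; n_eff = number of nonzero differences = 15.
Nonzero differences (with sign): -2, -3, -9, -8, +9, -1, -4, -3, -5, -8, -3, +3, -3, -7, -2
Step 2: Count signs: positive = 2, negative = 13.
Step 3: Under H0: P(positive) = 0.5, so the number of positives S ~ Bin(15, 0.5).
Step 4: Two-sided exact p-value = sum of Bin(15,0.5) probabilities at or below the observed probability = 0.007385.
Step 5: alpha = 0.05. reject H0.

n_eff = 15, pos = 2, neg = 13, p = 0.007385, reject H0.


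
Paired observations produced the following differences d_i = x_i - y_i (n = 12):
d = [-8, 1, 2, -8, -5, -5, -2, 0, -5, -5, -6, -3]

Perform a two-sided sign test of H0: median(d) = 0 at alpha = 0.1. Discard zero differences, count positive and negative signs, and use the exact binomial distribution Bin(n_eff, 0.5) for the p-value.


Step 1: Discard zero differences. Original n = 12; n_eff = number of nonzero differences = 11.
Nonzero differences (with sign): -8, +1, +2, -8, -5, -5, -2, -5, -5, -6, -3
Step 2: Count signs: positive = 2, negative = 9.
Step 3: Under H0: P(positive) = 0.5, so the number of positives S ~ Bin(11, 0.5).
Step 4: Two-sided exact p-value = sum of Bin(11,0.5) probabilities at or below the observed probability = 0.065430.
Step 5: alpha = 0.1. reject H0.

n_eff = 11, pos = 2, neg = 9, p = 0.065430, reject H0.


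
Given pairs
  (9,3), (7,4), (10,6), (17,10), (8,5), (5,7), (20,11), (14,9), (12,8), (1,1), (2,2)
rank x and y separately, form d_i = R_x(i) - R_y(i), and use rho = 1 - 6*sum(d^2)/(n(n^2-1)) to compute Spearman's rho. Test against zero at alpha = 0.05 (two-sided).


Step 1: Rank x and y separately (midranks; no ties here).
rank(x): 9->6, 7->4, 10->7, 17->10, 8->5, 5->3, 20->11, 14->9, 12->8, 1->1, 2->2
rank(y): 3->3, 4->4, 6->6, 10->10, 5->5, 7->7, 11->11, 9->9, 8->8, 1->1, 2->2
Step 2: d_i = R_x(i) - R_y(i); compute d_i^2.
  (6-3)^2=9, (4-4)^2=0, (7-6)^2=1, (10-10)^2=0, (5-5)^2=0, (3-7)^2=16, (11-11)^2=0, (9-9)^2=0, (8-8)^2=0, (1-1)^2=0, (2-2)^2=0
sum(d^2) = 26.
Step 3: rho = 1 - 6*26 / (11*(11^2 - 1)) = 1 - 156/1320 = 0.881818.
Step 4: Under H0, t = rho * sqrt((n-2)/(1-rho^2)) = 5.6097 ~ t(9).
Step 5: Two-sided p-value from the t-distribution with 9 df = 0.000330.
Step 6: alpha = 0.05. reject H0.

rho = 0.8818, p = 0.000330, reject H0 at alpha = 0.05.


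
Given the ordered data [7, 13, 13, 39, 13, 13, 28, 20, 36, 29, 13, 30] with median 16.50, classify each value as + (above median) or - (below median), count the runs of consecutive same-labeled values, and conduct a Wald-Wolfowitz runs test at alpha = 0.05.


Step 1: Compute median = 16.50; label A = above, B = below.
Labels in order: BBBABBAAAABA  (n_A = 6, n_B = 6)
Step 2: Count runs R = 6.
Step 3: Under H0 (random ordering), E[R] = 2*n_A*n_B/(n_A+n_B) + 1 = 2*6*6/12 + 1 = 7.0000.
        Var[R] = 2*n_A*n_B*(2*n_A*n_B - n_A - n_B) / ((n_A+n_B)^2 * (n_A+n_B-1)) = 4320/1584 = 2.7273.
        SD[R] = 1.6514.
Step 4: Continuity-corrected z = (R + 0.5 - E[R]) / SD[R] = (6 + 0.5 - 7.0000) / 1.6514 = -0.3028.
Step 5: Two-sided p-value via normal approximation = 2*(1 - Phi(|z|)) = 0.762069.
Step 6: alpha = 0.05. fail to reject H0.

R = 6, z = -0.3028, p = 0.762069, fail to reject H0.


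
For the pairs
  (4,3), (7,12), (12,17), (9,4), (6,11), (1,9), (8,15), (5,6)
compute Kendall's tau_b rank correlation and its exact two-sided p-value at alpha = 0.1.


Step 1: Enumerate the 28 unordered pairs (i,j) with i<j and classify each by sign(x_j-x_i) * sign(y_j-y_i).
  (1,2):dx=+3,dy=+9->C; (1,3):dx=+8,dy=+14->C; (1,4):dx=+5,dy=+1->C; (1,5):dx=+2,dy=+8->C
  (1,6):dx=-3,dy=+6->D; (1,7):dx=+4,dy=+12->C; (1,8):dx=+1,dy=+3->C; (2,3):dx=+5,dy=+5->C
  (2,4):dx=+2,dy=-8->D; (2,5):dx=-1,dy=-1->C; (2,6):dx=-6,dy=-3->C; (2,7):dx=+1,dy=+3->C
  (2,8):dx=-2,dy=-6->C; (3,4):dx=-3,dy=-13->C; (3,5):dx=-6,dy=-6->C; (3,6):dx=-11,dy=-8->C
  (3,7):dx=-4,dy=-2->C; (3,8):dx=-7,dy=-11->C; (4,5):dx=-3,dy=+7->D; (4,6):dx=-8,dy=+5->D
  (4,7):dx=-1,dy=+11->D; (4,8):dx=-4,dy=+2->D; (5,6):dx=-5,dy=-2->C; (5,7):dx=+2,dy=+4->C
  (5,8):dx=-1,dy=-5->C; (6,7):dx=+7,dy=+6->C; (6,8):dx=+4,dy=-3->D; (7,8):dx=-3,dy=-9->C
Step 2: C = 21, D = 7, total pairs = 28.
Step 3: tau = (C - D)/(n(n-1)/2) = (21 - 7)/28 = 0.500000.
Step 4: Exact two-sided p-value (enumerate n! = 40320 permutations of y under H0): p = 0.108681.
Step 5: alpha = 0.1. fail to reject H0.

tau_b = 0.5000 (C=21, D=7), p = 0.108681, fail to reject H0.


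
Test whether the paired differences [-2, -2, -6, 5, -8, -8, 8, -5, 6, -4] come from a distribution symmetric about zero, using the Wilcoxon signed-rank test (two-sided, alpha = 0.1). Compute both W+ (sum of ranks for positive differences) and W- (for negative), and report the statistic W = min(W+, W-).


Step 1: Drop any zero differences (none here) and take |d_i|.
|d| = [2, 2, 6, 5, 8, 8, 8, 5, 6, 4]
Step 2: Midrank |d_i| (ties get averaged ranks).
ranks: |2|->1.5, |2|->1.5, |6|->6.5, |5|->4.5, |8|->9, |8|->9, |8|->9, |5|->4.5, |6|->6.5, |4|->3
Step 3: Attach original signs; sum ranks with positive sign and with negative sign.
W+ = 4.5 + 9 + 6.5 = 20
W- = 1.5 + 1.5 + 6.5 + 9 + 9 + 4.5 + 3 = 35
(Check: W+ + W- = 55 should equal n(n+1)/2 = 55.)
Step 4: Test statistic W = min(W+, W-) = 20.
Step 5: Ties in |d|, so use the tie-corrected normal approximation.
        E[W] = n(n+1)/4 = 10*11/4 = 27.5.
        Tie groups: |d|=2 (t=2), |d|=5 (t=2), |d|=6 (t=2), |d|=8 (t=3); sum(t^3 - t) = 42.
        Var[W] = n(n+1)(2n+1)/24 - sum(t^3-t)/48 = 2310/24 - 42/48 = 95.375.
        z = (W - E[W]) / sqrt(Var[W]) = (20 - 27.5) / 9.7660 = -0.7680.
        Two-sided p = 2*Phi(z) = 0.442505.
Step 6: alpha = 0.1. fail to reject H0.

W+ = 20, W- = 35, W = min = 20, p = 0.442505, fail to reject H0.


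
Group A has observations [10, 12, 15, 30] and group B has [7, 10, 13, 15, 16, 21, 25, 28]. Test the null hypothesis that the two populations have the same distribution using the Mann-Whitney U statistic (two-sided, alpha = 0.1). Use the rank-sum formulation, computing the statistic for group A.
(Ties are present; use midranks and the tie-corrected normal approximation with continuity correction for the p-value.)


Step 1: Combine and sort all 12 observations; assign midranks.
sorted (value, group): (7,Y), (10,X), (10,Y), (12,X), (13,Y), (15,X), (15,Y), (16,Y), (21,Y), (25,Y), (28,Y), (30,X)
ranks: 7->1, 10->2.5, 10->2.5, 12->4, 13->5, 15->6.5, 15->6.5, 16->8, 21->9, 25->10, 28->11, 30->12
Step 2: Rank sum for X: R1 = 2.5 + 4 + 6.5 + 12 = 25.
Step 3: U_X = R1 - n1(n1+1)/2 = 25 - 4*5/2 = 25 - 10 = 15.
       U_Y = n1*n2 - U_X = 32 - 15 = 17.
Step 4: Ties are present, so use the tie-corrected normal approximation (with continuity correction) for the p-value.
Step 5: p-value = 0.932087; compare to alpha = 0.1. fail to reject H0.

U_X = 15, p = 0.932087, fail to reject H0 at alpha = 0.1.


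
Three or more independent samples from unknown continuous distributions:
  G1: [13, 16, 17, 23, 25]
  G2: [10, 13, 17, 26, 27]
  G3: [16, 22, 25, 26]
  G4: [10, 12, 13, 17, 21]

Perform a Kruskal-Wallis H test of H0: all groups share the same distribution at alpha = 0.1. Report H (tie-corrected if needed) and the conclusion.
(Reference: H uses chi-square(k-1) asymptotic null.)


Step 1: Combine all N = 19 observations and assign midranks.
sorted (value, group, rank): (10,G2,1.5), (10,G4,1.5), (12,G4,3), (13,G1,5), (13,G2,5), (13,G4,5), (16,G1,7.5), (16,G3,7.5), (17,G1,10), (17,G2,10), (17,G4,10), (21,G4,12), (22,G3,13), (23,G1,14), (25,G1,15.5), (25,G3,15.5), (26,G2,17.5), (26,G3,17.5), (27,G2,19)
Step 2: Sum ranks within each group.
R_1 = 52 (n_1 = 5)
R_2 = 53 (n_2 = 5)
R_3 = 53.5 (n_3 = 4)
R_4 = 31.5 (n_4 = 5)
Step 3: H = 12/(N(N+1)) * sum(R_i^2/n_i) - 3(N+1)
     = 12/(19*20) * (52^2/5 + 53^2/5 + 53.5^2/4 + 31.5^2/5) - 3*20
     = 0.031579 * 2016.61 - 60
     = 3.682500.
Step 4: Ties present; correction factor C = 1 - 72/(19^3 - 19) = 0.989474. Corrected H = 3.682500 / 0.989474 = 3.721676.
Step 5: Under H0, H ~ chi^2(3); p-value = 0.293129.
Step 6: alpha = 0.1. fail to reject H0.

H = 3.7217, df = 3, p = 0.293129, fail to reject H0.


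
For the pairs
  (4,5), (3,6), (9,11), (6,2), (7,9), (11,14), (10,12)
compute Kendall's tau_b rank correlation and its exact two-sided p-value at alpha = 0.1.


Step 1: Enumerate the 21 unordered pairs (i,j) with i<j and classify each by sign(x_j-x_i) * sign(y_j-y_i).
  (1,2):dx=-1,dy=+1->D; (1,3):dx=+5,dy=+6->C; (1,4):dx=+2,dy=-3->D; (1,5):dx=+3,dy=+4->C
  (1,6):dx=+7,dy=+9->C; (1,7):dx=+6,dy=+7->C; (2,3):dx=+6,dy=+5->C; (2,4):dx=+3,dy=-4->D
  (2,5):dx=+4,dy=+3->C; (2,6):dx=+8,dy=+8->C; (2,7):dx=+7,dy=+6->C; (3,4):dx=-3,dy=-9->C
  (3,5):dx=-2,dy=-2->C; (3,6):dx=+2,dy=+3->C; (3,7):dx=+1,dy=+1->C; (4,5):dx=+1,dy=+7->C
  (4,6):dx=+5,dy=+12->C; (4,7):dx=+4,dy=+10->C; (5,6):dx=+4,dy=+5->C; (5,7):dx=+3,dy=+3->C
  (6,7):dx=-1,dy=-2->C
Step 2: C = 18, D = 3, total pairs = 21.
Step 3: tau = (C - D)/(n(n-1)/2) = (18 - 3)/21 = 0.714286.
Step 4: Exact two-sided p-value (enumerate n! = 5040 permutations of y under H0): p = 0.030159.
Step 5: alpha = 0.1. reject H0.

tau_b = 0.7143 (C=18, D=3), p = 0.030159, reject H0.


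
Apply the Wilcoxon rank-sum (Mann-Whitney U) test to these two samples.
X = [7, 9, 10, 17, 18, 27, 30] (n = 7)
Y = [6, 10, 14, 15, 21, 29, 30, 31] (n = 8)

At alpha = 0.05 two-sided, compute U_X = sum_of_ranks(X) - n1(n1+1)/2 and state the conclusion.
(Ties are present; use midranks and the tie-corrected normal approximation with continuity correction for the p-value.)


Step 1: Combine and sort all 15 observations; assign midranks.
sorted (value, group): (6,Y), (7,X), (9,X), (10,X), (10,Y), (14,Y), (15,Y), (17,X), (18,X), (21,Y), (27,X), (29,Y), (30,X), (30,Y), (31,Y)
ranks: 6->1, 7->2, 9->3, 10->4.5, 10->4.5, 14->6, 15->7, 17->8, 18->9, 21->10, 27->11, 29->12, 30->13.5, 30->13.5, 31->15
Step 2: Rank sum for X: R1 = 2 + 3 + 4.5 + 8 + 9 + 11 + 13.5 = 51.
Step 3: U_X = R1 - n1(n1+1)/2 = 51 - 7*8/2 = 51 - 28 = 23.
       U_Y = n1*n2 - U_X = 56 - 23 = 33.
Step 4: Ties are present, so use the tie-corrected normal approximation (with continuity correction) for the p-value.
Step 5: p-value = 0.601875; compare to alpha = 0.05. fail to reject H0.

U_X = 23, p = 0.601875, fail to reject H0 at alpha = 0.05.


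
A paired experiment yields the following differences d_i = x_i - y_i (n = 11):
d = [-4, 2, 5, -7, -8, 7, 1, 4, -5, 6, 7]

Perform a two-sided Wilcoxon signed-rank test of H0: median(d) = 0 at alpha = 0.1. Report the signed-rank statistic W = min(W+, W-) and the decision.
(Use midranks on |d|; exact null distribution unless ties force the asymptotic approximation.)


Step 1: Drop any zero differences (none here) and take |d_i|.
|d| = [4, 2, 5, 7, 8, 7, 1, 4, 5, 6, 7]
Step 2: Midrank |d_i| (ties get averaged ranks).
ranks: |4|->3.5, |2|->2, |5|->5.5, |7|->9, |8|->11, |7|->9, |1|->1, |4|->3.5, |5|->5.5, |6|->7, |7|->9
Step 3: Attach original signs; sum ranks with positive sign and with negative sign.
W+ = 2 + 5.5 + 9 + 1 + 3.5 + 7 + 9 = 37
W- = 3.5 + 9 + 11 + 5.5 = 29
(Check: W+ + W- = 66 should equal n(n+1)/2 = 66.)
Step 4: Test statistic W = min(W+, W-) = 29.
Step 5: Ties in |d|, so use the tie-corrected normal approximation.
        E[W] = n(n+1)/4 = 11*12/4 = 33.
        Tie groups: |d|=4 (t=2), |d|=5 (t=2), |d|=7 (t=3); sum(t^3 - t) = 36.
        Var[W] = n(n+1)(2n+1)/24 - sum(t^3-t)/48 = 3036/24 - 36/48 = 125.75.
        z = (W - E[W]) / sqrt(Var[W]) = (29 - 33) / 11.2138 = -0.3567.
        Two-sided p = 2*Phi(z) = 0.721315.
Step 6: alpha = 0.1. fail to reject H0.

W+ = 37, W- = 29, W = min = 29, p = 0.721315, fail to reject H0.


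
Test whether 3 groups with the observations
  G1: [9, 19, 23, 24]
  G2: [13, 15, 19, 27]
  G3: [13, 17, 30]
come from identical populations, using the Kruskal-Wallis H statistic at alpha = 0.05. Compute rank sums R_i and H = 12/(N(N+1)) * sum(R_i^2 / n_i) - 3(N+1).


Step 1: Combine all N = 11 observations and assign midranks.
sorted (value, group, rank): (9,G1,1), (13,G2,2.5), (13,G3,2.5), (15,G2,4), (17,G3,5), (19,G1,6.5), (19,G2,6.5), (23,G1,8), (24,G1,9), (27,G2,10), (30,G3,11)
Step 2: Sum ranks within each group.
R_1 = 24.5 (n_1 = 4)
R_2 = 23 (n_2 = 4)
R_3 = 18.5 (n_3 = 3)
Step 3: H = 12/(N(N+1)) * sum(R_i^2/n_i) - 3(N+1)
     = 12/(11*12) * (24.5^2/4 + 23^2/4 + 18.5^2/3) - 3*12
     = 0.090909 * 396.396 - 36
     = 0.035985.
Step 4: Ties present; correction factor C = 1 - 12/(11^3 - 11) = 0.990909. Corrected H = 0.035985 / 0.990909 = 0.036315.
Step 5: Under H0, H ~ chi^2(2); p-value = 0.982006.
Step 6: alpha = 0.05. fail to reject H0.

H = 0.0363, df = 2, p = 0.982006, fail to reject H0.


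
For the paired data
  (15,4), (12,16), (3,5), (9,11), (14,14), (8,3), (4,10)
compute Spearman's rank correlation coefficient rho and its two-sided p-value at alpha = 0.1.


Step 1: Rank x and y separately (midranks; no ties here).
rank(x): 15->7, 12->5, 3->1, 9->4, 14->6, 8->3, 4->2
rank(y): 4->2, 16->7, 5->3, 11->5, 14->6, 3->1, 10->4
Step 2: d_i = R_x(i) - R_y(i); compute d_i^2.
  (7-2)^2=25, (5-7)^2=4, (1-3)^2=4, (4-5)^2=1, (6-6)^2=0, (3-1)^2=4, (2-4)^2=4
sum(d^2) = 42.
Step 3: rho = 1 - 6*42 / (7*(7^2 - 1)) = 1 - 252/336 = 0.250000.
Step 4: Under H0, t = rho * sqrt((n-2)/(1-rho^2)) = 0.5774 ~ t(5).
Step 5: Two-sided p-value from the t-distribution with 5 df = 0.588724.
Step 6: alpha = 0.1. fail to reject H0.

rho = 0.2500, p = 0.588724, fail to reject H0 at alpha = 0.1.


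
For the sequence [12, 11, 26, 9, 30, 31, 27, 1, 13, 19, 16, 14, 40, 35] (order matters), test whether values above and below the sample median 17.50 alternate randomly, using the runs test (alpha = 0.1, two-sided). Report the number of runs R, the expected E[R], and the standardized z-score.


Step 1: Compute median = 17.50; label A = above, B = below.
Labels in order: BBABAAABBABBAA  (n_A = 7, n_B = 7)
Step 2: Count runs R = 8.
Step 3: Under H0 (random ordering), E[R] = 2*n_A*n_B/(n_A+n_B) + 1 = 2*7*7/14 + 1 = 8.0000.
        Var[R] = 2*n_A*n_B*(2*n_A*n_B - n_A - n_B) / ((n_A+n_B)^2 * (n_A+n_B-1)) = 8232/2548 = 3.2308.
        SD[R] = 1.7974.
Step 4: R = E[R], so z = 0 with no continuity correction.
Step 5: Two-sided p-value via normal approximation = 2*(1 - Phi(|z|)) = 1.000000.
Step 6: alpha = 0.1. fail to reject H0.

R = 8, z = 0.0000, p = 1.000000, fail to reject H0.


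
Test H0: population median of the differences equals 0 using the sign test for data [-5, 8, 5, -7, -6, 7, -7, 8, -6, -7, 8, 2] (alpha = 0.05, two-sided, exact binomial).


Step 1: Discard zero differences. Original n = 12; n_eff = number of nonzero differences = 12.
Nonzero differences (with sign): -5, +8, +5, -7, -6, +7, -7, +8, -6, -7, +8, +2
Step 2: Count signs: positive = 6, negative = 6.
Step 3: Under H0: P(positive) = 0.5, so the number of positives S ~ Bin(12, 0.5).
Step 4: Two-sided exact p-value = sum of Bin(12,0.5) probabilities at or below the observed probability = 1.000000.
Step 5: alpha = 0.05. fail to reject H0.

n_eff = 12, pos = 6, neg = 6, p = 1.000000, fail to reject H0.


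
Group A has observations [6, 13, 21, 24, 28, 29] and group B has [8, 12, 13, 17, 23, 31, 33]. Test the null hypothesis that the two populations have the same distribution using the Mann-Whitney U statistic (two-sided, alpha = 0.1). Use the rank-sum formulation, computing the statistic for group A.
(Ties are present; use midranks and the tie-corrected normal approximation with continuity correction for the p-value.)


Step 1: Combine and sort all 13 observations; assign midranks.
sorted (value, group): (6,X), (8,Y), (12,Y), (13,X), (13,Y), (17,Y), (21,X), (23,Y), (24,X), (28,X), (29,X), (31,Y), (33,Y)
ranks: 6->1, 8->2, 12->3, 13->4.5, 13->4.5, 17->6, 21->7, 23->8, 24->9, 28->10, 29->11, 31->12, 33->13
Step 2: Rank sum for X: R1 = 1 + 4.5 + 7 + 9 + 10 + 11 = 42.5.
Step 3: U_X = R1 - n1(n1+1)/2 = 42.5 - 6*7/2 = 42.5 - 21 = 21.5.
       U_Y = n1*n2 - U_X = 42 - 21.5 = 20.5.
Step 4: Ties are present, so use the tie-corrected normal approximation (with continuity correction) for the p-value.
Step 5: p-value = 1.000000; compare to alpha = 0.1. fail to reject H0.

U_X = 21.5, p = 1.000000, fail to reject H0 at alpha = 0.1.


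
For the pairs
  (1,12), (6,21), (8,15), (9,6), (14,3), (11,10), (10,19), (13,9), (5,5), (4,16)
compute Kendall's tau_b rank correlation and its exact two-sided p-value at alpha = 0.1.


Step 1: Enumerate the 45 unordered pairs (i,j) with i<j and classify each by sign(x_j-x_i) * sign(y_j-y_i).
  (1,2):dx=+5,dy=+9->C; (1,3):dx=+7,dy=+3->C; (1,4):dx=+8,dy=-6->D; (1,5):dx=+13,dy=-9->D
  (1,6):dx=+10,dy=-2->D; (1,7):dx=+9,dy=+7->C; (1,8):dx=+12,dy=-3->D; (1,9):dx=+4,dy=-7->D
  (1,10):dx=+3,dy=+4->C; (2,3):dx=+2,dy=-6->D; (2,4):dx=+3,dy=-15->D; (2,5):dx=+8,dy=-18->D
  (2,6):dx=+5,dy=-11->D; (2,7):dx=+4,dy=-2->D; (2,8):dx=+7,dy=-12->D; (2,9):dx=-1,dy=-16->C
  (2,10):dx=-2,dy=-5->C; (3,4):dx=+1,dy=-9->D; (3,5):dx=+6,dy=-12->D; (3,6):dx=+3,dy=-5->D
  (3,7):dx=+2,dy=+4->C; (3,8):dx=+5,dy=-6->D; (3,9):dx=-3,dy=-10->C; (3,10):dx=-4,dy=+1->D
  (4,5):dx=+5,dy=-3->D; (4,6):dx=+2,dy=+4->C; (4,7):dx=+1,dy=+13->C; (4,8):dx=+4,dy=+3->C
  (4,9):dx=-4,dy=-1->C; (4,10):dx=-5,dy=+10->D; (5,6):dx=-3,dy=+7->D; (5,7):dx=-4,dy=+16->D
  (5,8):dx=-1,dy=+6->D; (5,9):dx=-9,dy=+2->D; (5,10):dx=-10,dy=+13->D; (6,7):dx=-1,dy=+9->D
  (6,8):dx=+2,dy=-1->D; (6,9):dx=-6,dy=-5->C; (6,10):dx=-7,dy=+6->D; (7,8):dx=+3,dy=-10->D
  (7,9):dx=-5,dy=-14->C; (7,10):dx=-6,dy=-3->C; (8,9):dx=-8,dy=-4->C; (8,10):dx=-9,dy=+7->D
  (9,10):dx=-1,dy=+11->D
Step 2: C = 16, D = 29, total pairs = 45.
Step 3: tau = (C - D)/(n(n-1)/2) = (16 - 29)/45 = -0.288889.
Step 4: Exact two-sided p-value (enumerate n! = 3628800 permutations of y under H0): p = 0.291248.
Step 5: alpha = 0.1. fail to reject H0.

tau_b = -0.2889 (C=16, D=29), p = 0.291248, fail to reject H0.


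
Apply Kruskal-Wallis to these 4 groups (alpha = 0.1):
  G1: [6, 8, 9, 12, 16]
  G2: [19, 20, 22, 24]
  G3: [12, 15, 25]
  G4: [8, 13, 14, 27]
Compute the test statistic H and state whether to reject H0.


Step 1: Combine all N = 16 observations and assign midranks.
sorted (value, group, rank): (6,G1,1), (8,G1,2.5), (8,G4,2.5), (9,G1,4), (12,G1,5.5), (12,G3,5.5), (13,G4,7), (14,G4,8), (15,G3,9), (16,G1,10), (19,G2,11), (20,G2,12), (22,G2,13), (24,G2,14), (25,G3,15), (27,G4,16)
Step 2: Sum ranks within each group.
R_1 = 23 (n_1 = 5)
R_2 = 50 (n_2 = 4)
R_3 = 29.5 (n_3 = 3)
R_4 = 33.5 (n_4 = 4)
Step 3: H = 12/(N(N+1)) * sum(R_i^2/n_i) - 3(N+1)
     = 12/(16*17) * (23^2/5 + 50^2/4 + 29.5^2/3 + 33.5^2/4) - 3*17
     = 0.044118 * 1301.45 - 51
     = 6.416728.
Step 4: Ties present; correction factor C = 1 - 12/(16^3 - 16) = 0.997059. Corrected H = 6.416728 / 0.997059 = 6.435656.
Step 5: Under H0, H ~ chi^2(3); p-value = 0.092235.
Step 6: alpha = 0.1. reject H0.

H = 6.4357, df = 3, p = 0.092235, reject H0.


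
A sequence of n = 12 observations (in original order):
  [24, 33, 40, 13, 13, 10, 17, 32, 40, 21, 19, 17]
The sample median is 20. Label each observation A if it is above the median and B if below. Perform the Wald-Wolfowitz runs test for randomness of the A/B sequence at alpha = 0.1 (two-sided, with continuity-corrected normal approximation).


Step 1: Compute median = 20; label A = above, B = below.
Labels in order: AAABBBBAAABB  (n_A = 6, n_B = 6)
Step 2: Count runs R = 4.
Step 3: Under H0 (random ordering), E[R] = 2*n_A*n_B/(n_A+n_B) + 1 = 2*6*6/12 + 1 = 7.0000.
        Var[R] = 2*n_A*n_B*(2*n_A*n_B - n_A - n_B) / ((n_A+n_B)^2 * (n_A+n_B-1)) = 4320/1584 = 2.7273.
        SD[R] = 1.6514.
Step 4: Continuity-corrected z = (R + 0.5 - E[R]) / SD[R] = (4 + 0.5 - 7.0000) / 1.6514 = -1.5138.
Step 5: Two-sided p-value via normal approximation = 2*(1 - Phi(|z|)) = 0.130070.
Step 6: alpha = 0.1. fail to reject H0.

R = 4, z = -1.5138, p = 0.130070, fail to reject H0.


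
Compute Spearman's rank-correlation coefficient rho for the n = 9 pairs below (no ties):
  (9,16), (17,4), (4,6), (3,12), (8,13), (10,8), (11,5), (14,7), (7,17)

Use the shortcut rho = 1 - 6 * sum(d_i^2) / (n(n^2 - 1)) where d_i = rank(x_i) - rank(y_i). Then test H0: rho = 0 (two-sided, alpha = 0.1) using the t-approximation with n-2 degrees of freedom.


Step 1: Rank x and y separately (midranks; no ties here).
rank(x): 9->5, 17->9, 4->2, 3->1, 8->4, 10->6, 11->7, 14->8, 7->3
rank(y): 16->8, 4->1, 6->3, 12->6, 13->7, 8->5, 5->2, 7->4, 17->9
Step 2: d_i = R_x(i) - R_y(i); compute d_i^2.
  (5-8)^2=9, (9-1)^2=64, (2-3)^2=1, (1-6)^2=25, (4-7)^2=9, (6-5)^2=1, (7-2)^2=25, (8-4)^2=16, (3-9)^2=36
sum(d^2) = 186.
Step 3: rho = 1 - 6*186 / (9*(9^2 - 1)) = 1 - 1116/720 = -0.550000.
Step 4: Under H0, t = rho * sqrt((n-2)/(1-rho^2)) = -1.7424 ~ t(7).
Step 5: Two-sided p-value from the t-distribution with 7 df = 0.124977.
Step 6: alpha = 0.1. fail to reject H0.

rho = -0.5500, p = 0.124977, fail to reject H0 at alpha = 0.1.


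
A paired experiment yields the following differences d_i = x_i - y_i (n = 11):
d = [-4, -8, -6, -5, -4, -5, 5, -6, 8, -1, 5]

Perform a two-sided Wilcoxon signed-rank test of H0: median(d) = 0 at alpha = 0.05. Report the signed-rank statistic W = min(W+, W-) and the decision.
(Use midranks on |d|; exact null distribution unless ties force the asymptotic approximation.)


Step 1: Drop any zero differences (none here) and take |d_i|.
|d| = [4, 8, 6, 5, 4, 5, 5, 6, 8, 1, 5]
Step 2: Midrank |d_i| (ties get averaged ranks).
ranks: |4|->2.5, |8|->10.5, |6|->8.5, |5|->5.5, |4|->2.5, |5|->5.5, |5|->5.5, |6|->8.5, |8|->10.5, |1|->1, |5|->5.5
Step 3: Attach original signs; sum ranks with positive sign and with negative sign.
W+ = 5.5 + 10.5 + 5.5 = 21.5
W- = 2.5 + 10.5 + 8.5 + 5.5 + 2.5 + 5.5 + 8.5 + 1 = 44.5
(Check: W+ + W- = 66 should equal n(n+1)/2 = 66.)
Step 4: Test statistic W = min(W+, W-) = 21.5.
Step 5: Ties in |d|, so use the tie-corrected normal approximation.
        E[W] = n(n+1)/4 = 11*12/4 = 33.
        Tie groups: |d|=4 (t=2), |d|=5 (t=4), |d|=6 (t=2), |d|=8 (t=2); sum(t^3 - t) = 78.
        Var[W] = n(n+1)(2n+1)/24 - sum(t^3-t)/48 = 3036/24 - 78/48 = 124.875.
        z = (W - E[W]) / sqrt(Var[W]) = (21.5 - 33) / 11.1747 = -1.0291.
        Two-sided p = 2*Phi(z) = 0.303430.
Step 6: alpha = 0.05. fail to reject H0.

W+ = 21.5, W- = 44.5, W = min = 21.5, p = 0.303430, fail to reject H0.


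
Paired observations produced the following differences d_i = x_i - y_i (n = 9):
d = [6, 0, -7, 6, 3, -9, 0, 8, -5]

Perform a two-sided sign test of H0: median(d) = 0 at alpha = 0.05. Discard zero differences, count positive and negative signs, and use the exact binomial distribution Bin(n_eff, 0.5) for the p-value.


Step 1: Discard zero differences. Original n = 9; n_eff = number of nonzero differences = 7.
Nonzero differences (with sign): +6, -7, +6, +3, -9, +8, -5
Step 2: Count signs: positive = 4, negative = 3.
Step 3: Under H0: P(positive) = 0.5, so the number of positives S ~ Bin(7, 0.5).
Step 4: Two-sided exact p-value = sum of Bin(7,0.5) probabilities at or below the observed probability = 1.000000.
Step 5: alpha = 0.05. fail to reject H0.

n_eff = 7, pos = 4, neg = 3, p = 1.000000, fail to reject H0.


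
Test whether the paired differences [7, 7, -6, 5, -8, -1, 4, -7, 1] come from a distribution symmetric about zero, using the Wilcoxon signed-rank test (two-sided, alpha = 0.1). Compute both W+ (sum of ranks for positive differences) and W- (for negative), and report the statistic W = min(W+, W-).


Step 1: Drop any zero differences (none here) and take |d_i|.
|d| = [7, 7, 6, 5, 8, 1, 4, 7, 1]
Step 2: Midrank |d_i| (ties get averaged ranks).
ranks: |7|->7, |7|->7, |6|->5, |5|->4, |8|->9, |1|->1.5, |4|->3, |7|->7, |1|->1.5
Step 3: Attach original signs; sum ranks with positive sign and with negative sign.
W+ = 7 + 7 + 4 + 3 + 1.5 = 22.5
W- = 5 + 9 + 1.5 + 7 = 22.5
(Check: W+ + W- = 45 should equal n(n+1)/2 = 45.)
Step 4: Test statistic W = min(W+, W-) = 22.5.
Step 5: Ties in |d|, so use the tie-corrected normal approximation.
        E[W] = n(n+1)/4 = 9*10/4 = 22.5.
        Tie groups: |d|=1 (t=2), |d|=7 (t=3); sum(t^3 - t) = 30.
        Var[W] = n(n+1)(2n+1)/24 - sum(t^3-t)/48 = 1710/24 - 30/48 = 70.625.
        z = (W - E[W]) / sqrt(Var[W]) = (22.5 - 22.5) / 8.4039 = 0.0000.
        Two-sided p = 2*Phi(z) = 1.000000.
Step 6: alpha = 0.1. fail to reject H0.

W+ = 22.5, W- = 22.5, W = min = 22.5, p = 1.000000, fail to reject H0.


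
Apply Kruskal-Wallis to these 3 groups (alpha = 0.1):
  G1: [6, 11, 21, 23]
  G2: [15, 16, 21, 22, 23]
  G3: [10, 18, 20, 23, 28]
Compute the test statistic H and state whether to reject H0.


Step 1: Combine all N = 14 observations and assign midranks.
sorted (value, group, rank): (6,G1,1), (10,G3,2), (11,G1,3), (15,G2,4), (16,G2,5), (18,G3,6), (20,G3,7), (21,G1,8.5), (21,G2,8.5), (22,G2,10), (23,G1,12), (23,G2,12), (23,G3,12), (28,G3,14)
Step 2: Sum ranks within each group.
R_1 = 24.5 (n_1 = 4)
R_2 = 39.5 (n_2 = 5)
R_3 = 41 (n_3 = 5)
Step 3: H = 12/(N(N+1)) * sum(R_i^2/n_i) - 3(N+1)
     = 12/(14*15) * (24.5^2/4 + 39.5^2/5 + 41^2/5) - 3*15
     = 0.057143 * 798.312 - 45
     = 0.617857.
Step 4: Ties present; correction factor C = 1 - 30/(14^3 - 14) = 0.989011. Corrected H = 0.617857 / 0.989011 = 0.624722.
Step 5: Under H0, H ~ chi^2(2); p-value = 0.731717.
Step 6: alpha = 0.1. fail to reject H0.

H = 0.6247, df = 2, p = 0.731717, fail to reject H0.


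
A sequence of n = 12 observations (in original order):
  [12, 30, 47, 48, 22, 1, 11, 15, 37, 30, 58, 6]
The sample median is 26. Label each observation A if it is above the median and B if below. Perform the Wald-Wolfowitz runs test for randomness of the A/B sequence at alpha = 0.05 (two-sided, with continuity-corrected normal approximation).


Step 1: Compute median = 26; label A = above, B = below.
Labels in order: BAAABBBBAAAB  (n_A = 6, n_B = 6)
Step 2: Count runs R = 5.
Step 3: Under H0 (random ordering), E[R] = 2*n_A*n_B/(n_A+n_B) + 1 = 2*6*6/12 + 1 = 7.0000.
        Var[R] = 2*n_A*n_B*(2*n_A*n_B - n_A - n_B) / ((n_A+n_B)^2 * (n_A+n_B-1)) = 4320/1584 = 2.7273.
        SD[R] = 1.6514.
Step 4: Continuity-corrected z = (R + 0.5 - E[R]) / SD[R] = (5 + 0.5 - 7.0000) / 1.6514 = -0.9083.
Step 5: Two-sided p-value via normal approximation = 2*(1 - Phi(|z|)) = 0.363722.
Step 6: alpha = 0.05. fail to reject H0.

R = 5, z = -0.9083, p = 0.363722, fail to reject H0.


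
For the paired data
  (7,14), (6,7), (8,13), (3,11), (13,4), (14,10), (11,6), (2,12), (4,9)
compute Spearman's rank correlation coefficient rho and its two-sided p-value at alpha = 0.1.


Step 1: Rank x and y separately (midranks; no ties here).
rank(x): 7->5, 6->4, 8->6, 3->2, 13->8, 14->9, 11->7, 2->1, 4->3
rank(y): 14->9, 7->3, 13->8, 11->6, 4->1, 10->5, 6->2, 12->7, 9->4
Step 2: d_i = R_x(i) - R_y(i); compute d_i^2.
  (5-9)^2=16, (4-3)^2=1, (6-8)^2=4, (2-6)^2=16, (8-1)^2=49, (9-5)^2=16, (7-2)^2=25, (1-7)^2=36, (3-4)^2=1
sum(d^2) = 164.
Step 3: rho = 1 - 6*164 / (9*(9^2 - 1)) = 1 - 984/720 = -0.366667.
Step 4: Under H0, t = rho * sqrt((n-2)/(1-rho^2)) = -1.0427 ~ t(7).
Step 5: Two-sided p-value from the t-distribution with 7 df = 0.331740.
Step 6: alpha = 0.1. fail to reject H0.

rho = -0.3667, p = 0.331740, fail to reject H0 at alpha = 0.1.


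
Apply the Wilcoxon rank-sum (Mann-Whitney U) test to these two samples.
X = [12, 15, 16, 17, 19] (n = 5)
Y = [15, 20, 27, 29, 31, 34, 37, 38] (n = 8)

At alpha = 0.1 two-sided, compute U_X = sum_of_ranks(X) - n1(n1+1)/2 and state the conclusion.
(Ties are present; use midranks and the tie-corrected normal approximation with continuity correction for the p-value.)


Step 1: Combine and sort all 13 observations; assign midranks.
sorted (value, group): (12,X), (15,X), (15,Y), (16,X), (17,X), (19,X), (20,Y), (27,Y), (29,Y), (31,Y), (34,Y), (37,Y), (38,Y)
ranks: 12->1, 15->2.5, 15->2.5, 16->4, 17->5, 19->6, 20->7, 27->8, 29->9, 31->10, 34->11, 37->12, 38->13
Step 2: Rank sum for X: R1 = 1 + 2.5 + 4 + 5 + 6 = 18.5.
Step 3: U_X = R1 - n1(n1+1)/2 = 18.5 - 5*6/2 = 18.5 - 15 = 3.5.
       U_Y = n1*n2 - U_X = 40 - 3.5 = 36.5.
Step 4: Ties are present, so use the tie-corrected normal approximation (with continuity correction) for the p-value.
Step 5: p-value = 0.019007; compare to alpha = 0.1. reject H0.

U_X = 3.5, p = 0.019007, reject H0 at alpha = 0.1.


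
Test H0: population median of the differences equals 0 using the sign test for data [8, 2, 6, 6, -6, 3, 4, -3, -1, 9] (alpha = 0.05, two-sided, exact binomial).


Step 1: Discard zero differences. Original n = 10; n_eff = number of nonzero differences = 10.
Nonzero differences (with sign): +8, +2, +6, +6, -6, +3, +4, -3, -1, +9
Step 2: Count signs: positive = 7, negative = 3.
Step 3: Under H0: P(positive) = 0.5, so the number of positives S ~ Bin(10, 0.5).
Step 4: Two-sided exact p-value = sum of Bin(10,0.5) probabilities at or below the observed probability = 0.343750.
Step 5: alpha = 0.05. fail to reject H0.

n_eff = 10, pos = 7, neg = 3, p = 0.343750, fail to reject H0.


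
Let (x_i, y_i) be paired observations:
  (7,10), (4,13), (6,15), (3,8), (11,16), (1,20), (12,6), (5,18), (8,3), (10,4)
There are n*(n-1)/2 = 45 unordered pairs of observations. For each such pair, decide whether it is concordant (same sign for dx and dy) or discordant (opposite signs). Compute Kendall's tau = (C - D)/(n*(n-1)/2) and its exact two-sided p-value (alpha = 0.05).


Step 1: Enumerate the 45 unordered pairs (i,j) with i<j and classify each by sign(x_j-x_i) * sign(y_j-y_i).
  (1,2):dx=-3,dy=+3->D; (1,3):dx=-1,dy=+5->D; (1,4):dx=-4,dy=-2->C; (1,5):dx=+4,dy=+6->C
  (1,6):dx=-6,dy=+10->D; (1,7):dx=+5,dy=-4->D; (1,8):dx=-2,dy=+8->D; (1,9):dx=+1,dy=-7->D
  (1,10):dx=+3,dy=-6->D; (2,3):dx=+2,dy=+2->C; (2,4):dx=-1,dy=-5->C; (2,5):dx=+7,dy=+3->C
  (2,6):dx=-3,dy=+7->D; (2,7):dx=+8,dy=-7->D; (2,8):dx=+1,dy=+5->C; (2,9):dx=+4,dy=-10->D
  (2,10):dx=+6,dy=-9->D; (3,4):dx=-3,dy=-7->C; (3,5):dx=+5,dy=+1->C; (3,6):dx=-5,dy=+5->D
  (3,7):dx=+6,dy=-9->D; (3,8):dx=-1,dy=+3->D; (3,9):dx=+2,dy=-12->D; (3,10):dx=+4,dy=-11->D
  (4,5):dx=+8,dy=+8->C; (4,6):dx=-2,dy=+12->D; (4,7):dx=+9,dy=-2->D; (4,8):dx=+2,dy=+10->C
  (4,9):dx=+5,dy=-5->D; (4,10):dx=+7,dy=-4->D; (5,6):dx=-10,dy=+4->D; (5,7):dx=+1,dy=-10->D
  (5,8):dx=-6,dy=+2->D; (5,9):dx=-3,dy=-13->C; (5,10):dx=-1,dy=-12->C; (6,7):dx=+11,dy=-14->D
  (6,8):dx=+4,dy=-2->D; (6,9):dx=+7,dy=-17->D; (6,10):dx=+9,dy=-16->D; (7,8):dx=-7,dy=+12->D
  (7,9):dx=-4,dy=-3->C; (7,10):dx=-2,dy=-2->C; (8,9):dx=+3,dy=-15->D; (8,10):dx=+5,dy=-14->D
  (9,10):dx=+2,dy=+1->C
Step 2: C = 15, D = 30, total pairs = 45.
Step 3: tau = (C - D)/(n(n-1)/2) = (15 - 30)/45 = -0.333333.
Step 4: Exact two-sided p-value (enumerate n! = 3628800 permutations of y under H0): p = 0.216373.
Step 5: alpha = 0.05. fail to reject H0.

tau_b = -0.3333 (C=15, D=30), p = 0.216373, fail to reject H0.


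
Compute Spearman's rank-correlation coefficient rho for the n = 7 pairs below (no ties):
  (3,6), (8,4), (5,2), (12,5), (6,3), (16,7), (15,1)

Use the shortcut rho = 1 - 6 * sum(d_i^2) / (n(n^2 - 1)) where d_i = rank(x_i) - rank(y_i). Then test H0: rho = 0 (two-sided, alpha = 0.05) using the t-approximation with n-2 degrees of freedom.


Step 1: Rank x and y separately (midranks; no ties here).
rank(x): 3->1, 8->4, 5->2, 12->5, 6->3, 16->7, 15->6
rank(y): 6->6, 4->4, 2->2, 5->5, 3->3, 7->7, 1->1
Step 2: d_i = R_x(i) - R_y(i); compute d_i^2.
  (1-6)^2=25, (4-4)^2=0, (2-2)^2=0, (5-5)^2=0, (3-3)^2=0, (7-7)^2=0, (6-1)^2=25
sum(d^2) = 50.
Step 3: rho = 1 - 6*50 / (7*(7^2 - 1)) = 1 - 300/336 = 0.107143.
Step 4: Under H0, t = rho * sqrt((n-2)/(1-rho^2)) = 0.2410 ~ t(5).
Step 5: Two-sided p-value from the t-distribution with 5 df = 0.819151.
Step 6: alpha = 0.05. fail to reject H0.

rho = 0.1071, p = 0.819151, fail to reject H0 at alpha = 0.05.


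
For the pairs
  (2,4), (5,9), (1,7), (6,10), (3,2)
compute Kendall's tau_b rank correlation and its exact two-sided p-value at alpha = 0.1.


Step 1: Enumerate the 10 unordered pairs (i,j) with i<j and classify each by sign(x_j-x_i) * sign(y_j-y_i).
  (1,2):dx=+3,dy=+5->C; (1,3):dx=-1,dy=+3->D; (1,4):dx=+4,dy=+6->C; (1,5):dx=+1,dy=-2->D
  (2,3):dx=-4,dy=-2->C; (2,4):dx=+1,dy=+1->C; (2,5):dx=-2,dy=-7->C; (3,4):dx=+5,dy=+3->C
  (3,5):dx=+2,dy=-5->D; (4,5):dx=-3,dy=-8->C
Step 2: C = 7, D = 3, total pairs = 10.
Step 3: tau = (C - D)/(n(n-1)/2) = (7 - 3)/10 = 0.400000.
Step 4: Exact two-sided p-value (enumerate n! = 120 permutations of y under H0): p = 0.483333.
Step 5: alpha = 0.1. fail to reject H0.

tau_b = 0.4000 (C=7, D=3), p = 0.483333, fail to reject H0.


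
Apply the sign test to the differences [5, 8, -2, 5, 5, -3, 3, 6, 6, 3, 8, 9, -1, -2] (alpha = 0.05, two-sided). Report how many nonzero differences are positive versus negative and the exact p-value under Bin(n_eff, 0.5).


Step 1: Discard zero differences. Original n = 14; n_eff = number of nonzero differences = 14.
Nonzero differences (with sign): +5, +8, -2, +5, +5, -3, +3, +6, +6, +3, +8, +9, -1, -2
Step 2: Count signs: positive = 10, negative = 4.
Step 3: Under H0: P(positive) = 0.5, so the number of positives S ~ Bin(14, 0.5).
Step 4: Two-sided exact p-value = sum of Bin(14,0.5) probabilities at or below the observed probability = 0.179565.
Step 5: alpha = 0.05. fail to reject H0.

n_eff = 14, pos = 10, neg = 4, p = 0.179565, fail to reject H0.


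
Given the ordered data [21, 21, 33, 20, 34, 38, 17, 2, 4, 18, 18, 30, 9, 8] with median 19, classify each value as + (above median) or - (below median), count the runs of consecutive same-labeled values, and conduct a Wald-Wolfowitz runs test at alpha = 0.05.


Step 1: Compute median = 19; label A = above, B = below.
Labels in order: AAAAAABBBBBABB  (n_A = 7, n_B = 7)
Step 2: Count runs R = 4.
Step 3: Under H0 (random ordering), E[R] = 2*n_A*n_B/(n_A+n_B) + 1 = 2*7*7/14 + 1 = 8.0000.
        Var[R] = 2*n_A*n_B*(2*n_A*n_B - n_A - n_B) / ((n_A+n_B)^2 * (n_A+n_B-1)) = 8232/2548 = 3.2308.
        SD[R] = 1.7974.
Step 4: Continuity-corrected z = (R + 0.5 - E[R]) / SD[R] = (4 + 0.5 - 8.0000) / 1.7974 = -1.9472.
Step 5: Two-sided p-value via normal approximation = 2*(1 - Phi(|z|)) = 0.051508.
Step 6: alpha = 0.05. fail to reject H0.

R = 4, z = -1.9472, p = 0.051508, fail to reject H0.


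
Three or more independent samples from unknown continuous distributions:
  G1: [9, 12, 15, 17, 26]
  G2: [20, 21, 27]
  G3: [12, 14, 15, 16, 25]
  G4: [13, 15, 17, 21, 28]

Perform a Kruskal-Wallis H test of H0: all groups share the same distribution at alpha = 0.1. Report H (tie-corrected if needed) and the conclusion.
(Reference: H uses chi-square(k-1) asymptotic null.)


Step 1: Combine all N = 18 observations and assign midranks.
sorted (value, group, rank): (9,G1,1), (12,G1,2.5), (12,G3,2.5), (13,G4,4), (14,G3,5), (15,G1,7), (15,G3,7), (15,G4,7), (16,G3,9), (17,G1,10.5), (17,G4,10.5), (20,G2,12), (21,G2,13.5), (21,G4,13.5), (25,G3,15), (26,G1,16), (27,G2,17), (28,G4,18)
Step 2: Sum ranks within each group.
R_1 = 37 (n_1 = 5)
R_2 = 42.5 (n_2 = 3)
R_3 = 38.5 (n_3 = 5)
R_4 = 53 (n_4 = 5)
Step 3: H = 12/(N(N+1)) * sum(R_i^2/n_i) - 3(N+1)
     = 12/(18*19) * (37^2/5 + 42.5^2/3 + 38.5^2/5 + 53^2/5) - 3*19
     = 0.035088 * 1734.13 - 57
     = 3.846784.
Step 4: Ties present; correction factor C = 1 - 42/(18^3 - 18) = 0.992776. Corrected H = 3.846784 / 0.992776 = 3.874775.
Step 5: Under H0, H ~ chi^2(3); p-value = 0.275308.
Step 6: alpha = 0.1. fail to reject H0.

H = 3.8748, df = 3, p = 0.275308, fail to reject H0.


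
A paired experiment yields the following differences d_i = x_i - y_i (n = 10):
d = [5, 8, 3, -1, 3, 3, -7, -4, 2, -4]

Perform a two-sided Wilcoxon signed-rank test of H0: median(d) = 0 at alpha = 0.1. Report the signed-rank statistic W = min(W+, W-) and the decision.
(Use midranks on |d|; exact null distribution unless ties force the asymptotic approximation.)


Step 1: Drop any zero differences (none here) and take |d_i|.
|d| = [5, 8, 3, 1, 3, 3, 7, 4, 2, 4]
Step 2: Midrank |d_i| (ties get averaged ranks).
ranks: |5|->8, |8|->10, |3|->4, |1|->1, |3|->4, |3|->4, |7|->9, |4|->6.5, |2|->2, |4|->6.5
Step 3: Attach original signs; sum ranks with positive sign and with negative sign.
W+ = 8 + 10 + 4 + 4 + 4 + 2 = 32
W- = 1 + 9 + 6.5 + 6.5 = 23
(Check: W+ + W- = 55 should equal n(n+1)/2 = 55.)
Step 4: Test statistic W = min(W+, W-) = 23.
Step 5: Ties in |d|, so use the tie-corrected normal approximation.
        E[W] = n(n+1)/4 = 10*11/4 = 27.5.
        Tie groups: |d|=3 (t=3), |d|=4 (t=2); sum(t^3 - t) = 30.
        Var[W] = n(n+1)(2n+1)/24 - sum(t^3-t)/48 = 2310/24 - 30/48 = 95.625.
        z = (W - E[W]) / sqrt(Var[W]) = (23 - 27.5) / 9.7788 = -0.4602.
        Two-sided p = 2*Phi(z) = 0.645388.
Step 6: alpha = 0.1. fail to reject H0.

W+ = 32, W- = 23, W = min = 23, p = 0.645388, fail to reject H0.
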